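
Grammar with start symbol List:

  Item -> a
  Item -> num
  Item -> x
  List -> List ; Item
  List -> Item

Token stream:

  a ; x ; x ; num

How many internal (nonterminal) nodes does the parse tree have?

[List [List [List [List [Item a]] ; [Item x]] ; [Item x]] ; [Item num]]

8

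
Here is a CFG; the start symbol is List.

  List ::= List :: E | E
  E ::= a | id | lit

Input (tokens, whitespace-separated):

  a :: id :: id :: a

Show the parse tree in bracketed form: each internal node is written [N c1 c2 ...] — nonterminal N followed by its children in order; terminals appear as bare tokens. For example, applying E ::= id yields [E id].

List
List :: E
List :: E :: E
List :: E :: E :: E
E :: E :: E :: E
a :: E :: E :: E
a :: id :: E :: E
a :: id :: id :: E
a :: id :: id :: a

[List [List [List [List [E a]] :: [E id]] :: [E id]] :: [E a]]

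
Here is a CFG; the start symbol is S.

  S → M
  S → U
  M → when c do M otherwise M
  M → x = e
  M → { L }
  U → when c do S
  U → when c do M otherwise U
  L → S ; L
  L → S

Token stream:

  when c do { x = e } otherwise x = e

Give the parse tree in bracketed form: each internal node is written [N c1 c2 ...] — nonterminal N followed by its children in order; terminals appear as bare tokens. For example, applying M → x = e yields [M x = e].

S
M
when c do M otherwise M
when c do { L } otherwise M
when c do { S } otherwise M
when c do { M } otherwise M
when c do { x = e } otherwise M
when c do { x = e } otherwise x = e

[S [M when c do [M { [L [S [M x = e]]] }] otherwise [M x = e]]]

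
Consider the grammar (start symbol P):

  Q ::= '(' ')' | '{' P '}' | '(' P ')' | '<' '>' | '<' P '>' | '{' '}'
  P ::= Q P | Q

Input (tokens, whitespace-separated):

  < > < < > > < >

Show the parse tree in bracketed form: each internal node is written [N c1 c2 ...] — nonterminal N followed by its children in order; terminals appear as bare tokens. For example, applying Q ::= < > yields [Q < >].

P
Q P
< > P
< > Q P
< > < P > P
< > < Q > P
< > < < > > P
< > < < > > Q
< > < < > > < >

[P [Q < >] [P [Q < [P [Q < >]] >] [P [Q < >]]]]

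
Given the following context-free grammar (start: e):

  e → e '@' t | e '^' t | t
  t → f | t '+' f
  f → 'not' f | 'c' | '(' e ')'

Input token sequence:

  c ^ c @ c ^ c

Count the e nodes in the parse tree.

[e [e [e [e [t [f c]]] ^ [t [f c]]] @ [t [f c]]] ^ [t [f c]]]

4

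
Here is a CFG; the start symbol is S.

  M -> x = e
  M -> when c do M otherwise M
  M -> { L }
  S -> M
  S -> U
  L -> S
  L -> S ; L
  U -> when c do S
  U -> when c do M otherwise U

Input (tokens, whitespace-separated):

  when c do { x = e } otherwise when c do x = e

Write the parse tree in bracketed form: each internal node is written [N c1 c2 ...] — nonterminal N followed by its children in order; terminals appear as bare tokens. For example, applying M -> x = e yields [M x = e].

S
U
when c do M otherwise U
when c do { L } otherwise U
when c do { S } otherwise U
when c do { M } otherwise U
when c do { x = e } otherwise U
when c do { x = e } otherwise when c do S
when c do { x = e } otherwise when c do M
when c do { x = e } otherwise when c do x = e

[S [U when c do [M { [L [S [M x = e]]] }] otherwise [U when c do [S [M x = e]]]]]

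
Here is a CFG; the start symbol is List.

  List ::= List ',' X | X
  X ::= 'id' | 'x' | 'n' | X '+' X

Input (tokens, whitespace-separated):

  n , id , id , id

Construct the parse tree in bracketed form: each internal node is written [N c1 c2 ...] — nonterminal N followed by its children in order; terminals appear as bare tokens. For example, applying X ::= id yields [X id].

[List [List [List [List [X n]] , [X id]] , [X id]] , [X id]]

List
List , X
List , X , X
List , X , X , X
X , X , X , X
n , X , X , X
n , id , X , X
n , id , id , X
n , id , id , id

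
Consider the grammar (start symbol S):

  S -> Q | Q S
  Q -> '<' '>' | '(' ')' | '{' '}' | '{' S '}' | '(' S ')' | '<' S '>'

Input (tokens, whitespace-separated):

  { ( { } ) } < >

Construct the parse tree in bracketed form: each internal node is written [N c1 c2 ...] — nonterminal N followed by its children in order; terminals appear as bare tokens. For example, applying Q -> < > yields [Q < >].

[S [Q { [S [Q ( [S [Q { }]] )]] }] [S [Q < >]]]

S
Q S
{ S } S
{ Q } S
{ ( S ) } S
{ ( Q ) } S
{ ( { } ) } S
{ ( { } ) } Q
{ ( { } ) } < >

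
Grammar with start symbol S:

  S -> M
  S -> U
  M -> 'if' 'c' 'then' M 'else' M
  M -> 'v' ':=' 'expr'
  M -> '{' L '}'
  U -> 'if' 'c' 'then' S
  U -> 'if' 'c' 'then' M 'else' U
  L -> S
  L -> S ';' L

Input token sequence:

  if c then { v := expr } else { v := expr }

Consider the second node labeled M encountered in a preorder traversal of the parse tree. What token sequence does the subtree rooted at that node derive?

{ v := expr }

[S [M if c then [M { [L [S [M v := expr]]] }] else [M { [L [S [M v := expr]]] }]]]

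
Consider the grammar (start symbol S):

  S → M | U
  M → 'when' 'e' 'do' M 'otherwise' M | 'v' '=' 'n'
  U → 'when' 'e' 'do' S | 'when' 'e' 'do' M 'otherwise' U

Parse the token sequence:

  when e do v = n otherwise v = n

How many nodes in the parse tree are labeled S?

1

[S [M when e do [M v = n] otherwise [M v = n]]]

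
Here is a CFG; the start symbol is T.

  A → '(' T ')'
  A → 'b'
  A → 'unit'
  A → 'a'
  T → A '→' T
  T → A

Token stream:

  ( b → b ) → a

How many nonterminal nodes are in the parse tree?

8

[T [A ( [T [A b] → [T [A b]]] )] → [T [A a]]]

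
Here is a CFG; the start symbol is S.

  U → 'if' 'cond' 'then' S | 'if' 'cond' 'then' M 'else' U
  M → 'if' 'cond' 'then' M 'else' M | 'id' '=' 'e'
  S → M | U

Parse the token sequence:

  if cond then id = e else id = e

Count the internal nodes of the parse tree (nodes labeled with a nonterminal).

[S [M if cond then [M id = e] else [M id = e]]]

4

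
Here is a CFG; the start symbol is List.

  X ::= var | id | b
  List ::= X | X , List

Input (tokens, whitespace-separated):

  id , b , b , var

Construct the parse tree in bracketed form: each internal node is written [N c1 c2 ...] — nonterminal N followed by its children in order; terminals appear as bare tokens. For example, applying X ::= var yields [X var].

List
X , List
id , List
id , X , List
id , b , List
id , b , X , List
id , b , b , List
id , b , b , X
id , b , b , var

[List [X id] , [List [X b] , [List [X b] , [List [X var]]]]]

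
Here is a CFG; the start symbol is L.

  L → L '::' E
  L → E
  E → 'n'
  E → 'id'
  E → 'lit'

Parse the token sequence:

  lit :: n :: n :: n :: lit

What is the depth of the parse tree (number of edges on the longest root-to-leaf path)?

[L [L [L [L [L [E lit]] :: [E n]] :: [E n]] :: [E n]] :: [E lit]]

6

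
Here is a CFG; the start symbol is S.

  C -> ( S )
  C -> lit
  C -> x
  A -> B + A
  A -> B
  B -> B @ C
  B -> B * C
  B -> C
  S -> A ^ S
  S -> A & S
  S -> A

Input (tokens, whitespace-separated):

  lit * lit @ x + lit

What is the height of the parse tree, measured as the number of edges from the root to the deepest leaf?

6

[S [A [B [B [B [C lit]] * [C lit]] @ [C x]] + [A [B [C lit]]]]]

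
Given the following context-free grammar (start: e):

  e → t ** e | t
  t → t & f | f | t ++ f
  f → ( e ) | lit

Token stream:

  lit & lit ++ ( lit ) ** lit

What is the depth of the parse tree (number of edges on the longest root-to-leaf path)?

6

[e [t [t [t [f lit]] & [f lit]] ++ [f ( [e [t [f lit]]] )]] ** [e [t [f lit]]]]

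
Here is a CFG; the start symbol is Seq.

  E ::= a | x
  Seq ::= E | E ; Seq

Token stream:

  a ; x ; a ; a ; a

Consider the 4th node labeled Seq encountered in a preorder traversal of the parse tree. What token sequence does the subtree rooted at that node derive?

a ; a

[Seq [E a] ; [Seq [E x] ; [Seq [E a] ; [Seq [E a] ; [Seq [E a]]]]]]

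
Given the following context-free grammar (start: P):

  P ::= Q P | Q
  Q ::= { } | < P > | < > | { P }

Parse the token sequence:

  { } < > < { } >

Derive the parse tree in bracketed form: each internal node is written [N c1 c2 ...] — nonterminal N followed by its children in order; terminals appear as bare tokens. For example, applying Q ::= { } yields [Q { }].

[P [Q { }] [P [Q < >] [P [Q < [P [Q { }]] >]]]]

P
Q P
{ } P
{ } Q P
{ } < > P
{ } < > Q
{ } < > < P >
{ } < > < Q >
{ } < > < { } >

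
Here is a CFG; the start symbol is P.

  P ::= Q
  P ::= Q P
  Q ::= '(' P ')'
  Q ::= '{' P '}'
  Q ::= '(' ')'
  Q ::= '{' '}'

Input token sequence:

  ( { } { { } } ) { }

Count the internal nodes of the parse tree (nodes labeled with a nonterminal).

10

[P [Q ( [P [Q { }] [P [Q { [P [Q { }]] }]]] )] [P [Q { }]]]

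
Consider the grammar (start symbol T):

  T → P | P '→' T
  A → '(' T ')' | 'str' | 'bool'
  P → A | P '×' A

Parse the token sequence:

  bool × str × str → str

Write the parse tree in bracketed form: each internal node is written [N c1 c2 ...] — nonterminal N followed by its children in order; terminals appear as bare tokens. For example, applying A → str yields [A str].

T
P → T
P × A → T
P × A × A → T
A × A × A → T
bool × A × A → T
bool × str × A → T
bool × str × str → T
bool × str × str → P
bool × str × str → A
bool × str × str → str

[T [P [P [P [A bool]] × [A str]] × [A str]] → [T [P [A str]]]]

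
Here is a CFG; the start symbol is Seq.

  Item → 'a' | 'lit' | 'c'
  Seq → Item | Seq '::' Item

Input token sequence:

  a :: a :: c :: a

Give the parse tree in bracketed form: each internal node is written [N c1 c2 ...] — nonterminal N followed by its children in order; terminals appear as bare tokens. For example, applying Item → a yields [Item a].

[Seq [Seq [Seq [Seq [Item a]] :: [Item a]] :: [Item c]] :: [Item a]]

Seq
Seq :: Item
Seq :: Item :: Item
Seq :: Item :: Item :: Item
Item :: Item :: Item :: Item
a :: Item :: Item :: Item
a :: a :: Item :: Item
a :: a :: c :: Item
a :: a :: c :: a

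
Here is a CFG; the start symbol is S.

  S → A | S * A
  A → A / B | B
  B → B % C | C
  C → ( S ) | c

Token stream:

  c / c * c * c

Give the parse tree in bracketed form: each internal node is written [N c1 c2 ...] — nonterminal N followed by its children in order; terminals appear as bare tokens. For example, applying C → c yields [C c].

S
S * A
S * A * A
A * A * A
A / B * A * A
B / B * A * A
C / B * A * A
c / B * A * A
c / C * A * A
c / c * A * A
c / c * B * A
c / c * C * A
c / c * c * A
c / c * c * B
c / c * c * C
c / c * c * c

[S [S [S [A [A [B [C c]]] / [B [C c]]]] * [A [B [C c]]]] * [A [B [C c]]]]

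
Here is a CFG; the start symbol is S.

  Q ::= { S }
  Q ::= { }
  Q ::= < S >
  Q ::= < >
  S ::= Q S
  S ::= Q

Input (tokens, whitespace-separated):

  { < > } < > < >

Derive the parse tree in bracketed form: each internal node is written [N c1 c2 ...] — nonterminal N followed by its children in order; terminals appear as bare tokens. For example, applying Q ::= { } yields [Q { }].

[S [Q { [S [Q < >]] }] [S [Q < >] [S [Q < >]]]]

S
Q S
{ S } S
{ Q } S
{ < > } S
{ < > } Q S
{ < > } < > S
{ < > } < > Q
{ < > } < > < >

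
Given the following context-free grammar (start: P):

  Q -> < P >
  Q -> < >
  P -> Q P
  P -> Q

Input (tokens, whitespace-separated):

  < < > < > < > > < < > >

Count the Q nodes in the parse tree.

6

[P [Q < [P [Q < >] [P [Q < >] [P [Q < >]]]] >] [P [Q < [P [Q < >]] >]]]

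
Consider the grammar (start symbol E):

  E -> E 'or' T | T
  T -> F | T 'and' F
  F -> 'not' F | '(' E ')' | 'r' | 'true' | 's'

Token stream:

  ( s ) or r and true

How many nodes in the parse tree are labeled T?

[E [E [T [F ( [E [T [F s]]] )]]] or [T [T [F r]] and [F true]]]

4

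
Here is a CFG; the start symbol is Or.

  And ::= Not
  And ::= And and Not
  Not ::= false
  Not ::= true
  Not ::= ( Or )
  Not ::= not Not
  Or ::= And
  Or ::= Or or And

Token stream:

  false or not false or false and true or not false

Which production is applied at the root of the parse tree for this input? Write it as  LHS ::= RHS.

[Or [Or [Or [Or [And [Not false]]] or [And [Not not [Not false]]]] or [And [And [Not false]] and [Not true]]] or [And [Not not [Not false]]]]

Or ::= Or or And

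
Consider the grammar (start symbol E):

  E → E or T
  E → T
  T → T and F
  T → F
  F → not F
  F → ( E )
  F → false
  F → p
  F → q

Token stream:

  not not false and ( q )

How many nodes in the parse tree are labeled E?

2

[E [T [T [F not [F not [F false]]]] and [F ( [E [T [F q]]] )]]]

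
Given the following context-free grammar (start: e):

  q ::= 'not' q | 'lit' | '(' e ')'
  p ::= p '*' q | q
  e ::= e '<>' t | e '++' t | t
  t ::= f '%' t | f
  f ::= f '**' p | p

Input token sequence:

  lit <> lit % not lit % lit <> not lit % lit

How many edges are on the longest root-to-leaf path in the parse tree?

8

[e [e [e [t [f [p [q lit]]]]] <> [t [f [p [q lit]]] % [t [f [p [q not [q lit]]]] % [t [f [p [q lit]]]]]]] <> [t [f [p [q not [q lit]]]] % [t [f [p [q lit]]]]]]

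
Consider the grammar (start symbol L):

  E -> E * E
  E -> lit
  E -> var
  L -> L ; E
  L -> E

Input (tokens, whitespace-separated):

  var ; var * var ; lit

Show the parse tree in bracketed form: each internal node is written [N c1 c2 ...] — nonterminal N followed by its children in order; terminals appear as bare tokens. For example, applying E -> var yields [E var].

L
L ; E
L ; E ; E
E ; E ; E
var ; E ; E
var ; E * E ; E
var ; var * E ; E
var ; var * var ; E
var ; var * var ; lit

[L [L [L [E var]] ; [E [E var] * [E var]]] ; [E lit]]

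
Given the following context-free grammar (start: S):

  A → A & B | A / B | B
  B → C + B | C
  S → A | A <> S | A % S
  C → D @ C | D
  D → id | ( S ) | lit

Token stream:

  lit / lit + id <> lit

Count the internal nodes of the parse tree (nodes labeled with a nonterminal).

[S [A [A [B [C [D lit]]]] / [B [C [D lit]] + [B [C [D id]]]]] <> [S [A [B [C [D lit]]]]]]

17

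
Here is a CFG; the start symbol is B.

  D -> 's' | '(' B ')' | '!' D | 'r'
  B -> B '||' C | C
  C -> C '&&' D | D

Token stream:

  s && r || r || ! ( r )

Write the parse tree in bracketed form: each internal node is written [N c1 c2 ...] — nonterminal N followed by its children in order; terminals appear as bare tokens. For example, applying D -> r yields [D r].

B
B || C
B || C || C
C || C || C
C && D || C || C
D && D || C || C
s && D || C || C
s && r || C || C
s && r || D || C
s && r || r || C
s && r || r || D
s && r || r || ! D
s && r || r || ! ( B )
s && r || r || ! ( C )
s && r || r || ! ( D )
s && r || r || ! ( r )

[B [B [B [C [C [D s]] && [D r]]] || [C [D r]]] || [C [D ! [D ( [B [C [D r]]] )]]]]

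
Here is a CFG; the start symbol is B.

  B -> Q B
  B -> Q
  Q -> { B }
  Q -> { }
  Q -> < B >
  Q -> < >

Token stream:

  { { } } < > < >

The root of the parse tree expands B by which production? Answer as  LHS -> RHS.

B -> Q B

[B [Q { [B [Q { }]] }] [B [Q < >] [B [Q < >]]]]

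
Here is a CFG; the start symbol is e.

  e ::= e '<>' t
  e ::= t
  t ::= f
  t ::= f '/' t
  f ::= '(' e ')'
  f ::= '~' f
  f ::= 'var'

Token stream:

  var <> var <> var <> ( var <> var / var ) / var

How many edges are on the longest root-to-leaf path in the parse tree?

[e [e [e [e [t [f var]]] <> [t [f var]]] <> [t [f var]]] <> [t [f ( [e [e [t [f var]]] <> [t [f var] / [t [f var]]]] )] / [t [f var]]]]

7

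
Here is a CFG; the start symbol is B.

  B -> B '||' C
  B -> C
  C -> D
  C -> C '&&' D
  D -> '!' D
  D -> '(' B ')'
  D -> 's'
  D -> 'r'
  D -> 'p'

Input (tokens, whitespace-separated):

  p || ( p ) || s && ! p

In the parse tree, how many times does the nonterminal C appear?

[B [B [B [C [D p]]] || [C [D ( [B [C [D p]]] )]]] || [C [C [D s]] && [D ! [D p]]]]

5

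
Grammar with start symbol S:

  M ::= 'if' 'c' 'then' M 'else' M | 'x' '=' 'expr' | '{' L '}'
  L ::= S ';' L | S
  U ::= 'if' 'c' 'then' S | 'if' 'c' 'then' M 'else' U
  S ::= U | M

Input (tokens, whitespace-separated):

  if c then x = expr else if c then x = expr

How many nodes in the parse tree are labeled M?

2

[S [U if c then [M x = expr] else [U if c then [S [M x = expr]]]]]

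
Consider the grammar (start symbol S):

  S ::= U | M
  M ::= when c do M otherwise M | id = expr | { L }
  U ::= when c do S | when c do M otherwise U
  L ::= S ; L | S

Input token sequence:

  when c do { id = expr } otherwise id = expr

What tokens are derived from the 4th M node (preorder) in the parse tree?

[S [M when c do [M { [L [S [M id = expr]]] }] otherwise [M id = expr]]]

id = expr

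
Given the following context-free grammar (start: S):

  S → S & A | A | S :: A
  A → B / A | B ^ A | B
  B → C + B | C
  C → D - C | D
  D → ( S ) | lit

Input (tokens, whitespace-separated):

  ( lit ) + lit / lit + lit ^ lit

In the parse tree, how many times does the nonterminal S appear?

[S [A [B [C [D ( [S [A [B [C [D lit]]]]] )]] + [B [C [D lit]]]] / [A [B [C [D lit]] + [B [C [D lit]]]] ^ [A [B [C [D lit]]]]]]]

2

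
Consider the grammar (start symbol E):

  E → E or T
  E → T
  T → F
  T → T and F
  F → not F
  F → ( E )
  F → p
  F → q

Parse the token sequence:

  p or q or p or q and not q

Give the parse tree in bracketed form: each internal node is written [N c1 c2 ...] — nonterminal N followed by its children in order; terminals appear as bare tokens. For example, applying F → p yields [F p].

E
E or T
E or T or T
E or T or T or T
T or T or T or T
F or T or T or T
p or T or T or T
p or F or T or T
p or q or T or T
p or q or F or T
p or q or p or T
p or q or p or T and F
p or q or p or F and F
p or q or p or q and F
p or q or p or q and not F
p or q or p or q and not q

[E [E [E [E [T [F p]]] or [T [F q]]] or [T [F p]]] or [T [T [F q]] and [F not [F q]]]]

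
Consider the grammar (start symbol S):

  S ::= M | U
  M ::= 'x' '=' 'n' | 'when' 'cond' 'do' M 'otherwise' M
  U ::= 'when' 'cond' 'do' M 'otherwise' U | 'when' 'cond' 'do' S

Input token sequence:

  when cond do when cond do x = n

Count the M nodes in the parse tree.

1

[S [U when cond do [S [U when cond do [S [M x = n]]]]]]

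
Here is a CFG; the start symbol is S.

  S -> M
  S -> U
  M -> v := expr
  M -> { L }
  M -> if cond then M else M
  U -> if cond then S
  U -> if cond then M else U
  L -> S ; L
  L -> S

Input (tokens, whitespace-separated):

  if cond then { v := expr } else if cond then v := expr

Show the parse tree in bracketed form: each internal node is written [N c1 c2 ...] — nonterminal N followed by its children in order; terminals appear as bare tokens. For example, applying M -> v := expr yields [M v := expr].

[S [U if cond then [M { [L [S [M v := expr]]] }] else [U if cond then [S [M v := expr]]]]]

S
U
if cond then M else U
if cond then { L } else U
if cond then { S } else U
if cond then { M } else U
if cond then { v := expr } else U
if cond then { v := expr } else if cond then S
if cond then { v := expr } else if cond then M
if cond then { v := expr } else if cond then v := expr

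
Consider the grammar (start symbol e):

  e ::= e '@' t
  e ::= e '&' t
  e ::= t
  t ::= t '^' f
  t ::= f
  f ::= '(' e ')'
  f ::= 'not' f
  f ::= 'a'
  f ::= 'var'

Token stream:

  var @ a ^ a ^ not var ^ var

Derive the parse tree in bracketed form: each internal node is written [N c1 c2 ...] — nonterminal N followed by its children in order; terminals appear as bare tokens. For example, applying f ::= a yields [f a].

[e [e [t [f var]]] @ [t [t [t [t [f a]] ^ [f a]] ^ [f not [f var]]] ^ [f var]]]

e
e @ t
t @ t
f @ t
var @ t
var @ t ^ f
var @ t ^ f ^ f
var @ t ^ f ^ f ^ f
var @ f ^ f ^ f ^ f
var @ a ^ f ^ f ^ f
var @ a ^ a ^ f ^ f
var @ a ^ a ^ not f ^ f
var @ a ^ a ^ not var ^ f
var @ a ^ a ^ not var ^ var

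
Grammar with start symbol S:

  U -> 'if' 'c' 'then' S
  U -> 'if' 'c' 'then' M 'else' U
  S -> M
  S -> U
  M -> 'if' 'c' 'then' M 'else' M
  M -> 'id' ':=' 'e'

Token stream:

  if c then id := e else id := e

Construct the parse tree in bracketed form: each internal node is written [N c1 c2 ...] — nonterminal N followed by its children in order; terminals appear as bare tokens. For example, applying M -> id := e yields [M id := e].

S
M
if c then M else M
if c then id := e else M
if c then id := e else id := e

[S [M if c then [M id := e] else [M id := e]]]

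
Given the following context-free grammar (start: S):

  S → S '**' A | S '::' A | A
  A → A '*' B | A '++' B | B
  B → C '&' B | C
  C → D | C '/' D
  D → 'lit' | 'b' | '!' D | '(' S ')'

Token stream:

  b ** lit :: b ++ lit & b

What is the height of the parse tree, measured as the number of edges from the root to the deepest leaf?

[S [S [S [A [B [C [D b]]]]] ** [A [B [C [D lit]]]]] :: [A [A [B [C [D b]]]] ++ [B [C [D lit]] & [B [C [D b]]]]]]

7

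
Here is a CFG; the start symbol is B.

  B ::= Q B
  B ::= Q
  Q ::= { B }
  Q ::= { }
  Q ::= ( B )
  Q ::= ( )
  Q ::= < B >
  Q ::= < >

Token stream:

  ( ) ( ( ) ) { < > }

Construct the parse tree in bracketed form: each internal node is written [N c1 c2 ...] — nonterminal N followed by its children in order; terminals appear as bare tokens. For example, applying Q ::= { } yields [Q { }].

B
Q B
( ) B
( ) Q B
( ) ( B ) B
( ) ( Q ) B
( ) ( ( ) ) B
( ) ( ( ) ) Q
( ) ( ( ) ) { B }
( ) ( ( ) ) { Q }
( ) ( ( ) ) { < > }

[B [Q ( )] [B [Q ( [B [Q ( )]] )] [B [Q { [B [Q < >]] }]]]]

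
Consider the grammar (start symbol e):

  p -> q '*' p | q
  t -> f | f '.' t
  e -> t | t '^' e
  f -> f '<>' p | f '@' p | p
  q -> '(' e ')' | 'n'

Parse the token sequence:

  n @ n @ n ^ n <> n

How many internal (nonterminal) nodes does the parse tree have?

[e [t [f [f [f [p [q n]]] @ [p [q n]]] @ [p [q n]]]] ^ [e [t [f [f [p [q n]]] <> [p [q n]]]]]]

19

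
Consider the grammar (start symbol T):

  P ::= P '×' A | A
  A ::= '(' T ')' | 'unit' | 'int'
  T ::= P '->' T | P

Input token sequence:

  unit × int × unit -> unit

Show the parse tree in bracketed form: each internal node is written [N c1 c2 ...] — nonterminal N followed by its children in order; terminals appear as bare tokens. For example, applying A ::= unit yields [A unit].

[T [P [P [P [A unit]] × [A int]] × [A unit]] -> [T [P [A unit]]]]

T
P -> T
P × A -> T
P × A × A -> T
A × A × A -> T
unit × A × A -> T
unit × int × A -> T
unit × int × unit -> T
unit × int × unit -> P
unit × int × unit -> A
unit × int × unit -> unit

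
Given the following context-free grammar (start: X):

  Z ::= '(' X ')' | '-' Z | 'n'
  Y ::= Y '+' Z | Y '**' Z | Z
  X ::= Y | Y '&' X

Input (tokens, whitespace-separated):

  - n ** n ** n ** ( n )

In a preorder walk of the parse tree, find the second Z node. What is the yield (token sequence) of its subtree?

n

[X [Y [Y [Y [Y [Z - [Z n]]] ** [Z n]] ** [Z n]] ** [Z ( [X [Y [Z n]]] )]]]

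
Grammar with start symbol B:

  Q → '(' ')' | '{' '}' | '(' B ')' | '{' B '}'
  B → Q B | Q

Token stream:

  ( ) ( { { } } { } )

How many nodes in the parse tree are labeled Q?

[B [Q ( )] [B [Q ( [B [Q { [B [Q { }]] }] [B [Q { }]]] )]]]

5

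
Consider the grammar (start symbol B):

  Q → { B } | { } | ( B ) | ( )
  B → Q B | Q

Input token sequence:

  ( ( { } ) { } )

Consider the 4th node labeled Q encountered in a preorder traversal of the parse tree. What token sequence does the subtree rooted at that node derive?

[B [Q ( [B [Q ( [B [Q { }]] )] [B [Q { }]]] )]]

{ }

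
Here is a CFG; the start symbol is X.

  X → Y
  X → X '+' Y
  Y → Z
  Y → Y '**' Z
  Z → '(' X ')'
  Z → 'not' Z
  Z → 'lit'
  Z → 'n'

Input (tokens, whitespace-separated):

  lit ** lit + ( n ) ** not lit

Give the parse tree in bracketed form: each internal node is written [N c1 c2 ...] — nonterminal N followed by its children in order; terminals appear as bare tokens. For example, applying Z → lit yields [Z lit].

X
X + Y
Y + Y
Y ** Z + Y
Z ** Z + Y
lit ** Z + Y
lit ** lit + Y
lit ** lit + Y ** Z
lit ** lit + Z ** Z
lit ** lit + ( X ) ** Z
lit ** lit + ( Y ) ** Z
lit ** lit + ( Z ) ** Z
lit ** lit + ( n ) ** Z
lit ** lit + ( n ) ** not Z
lit ** lit + ( n ) ** not lit

[X [X [Y [Y [Z lit]] ** [Z lit]]] + [Y [Y [Z ( [X [Y [Z n]]] )]] ** [Z not [Z lit]]]]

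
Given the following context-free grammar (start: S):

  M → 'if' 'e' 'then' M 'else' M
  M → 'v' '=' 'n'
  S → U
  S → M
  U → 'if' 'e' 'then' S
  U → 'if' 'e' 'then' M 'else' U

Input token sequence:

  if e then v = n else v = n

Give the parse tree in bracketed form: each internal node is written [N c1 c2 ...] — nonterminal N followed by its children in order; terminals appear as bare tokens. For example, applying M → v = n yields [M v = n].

S
M
if e then M else M
if e then v = n else M
if e then v = n else v = n

[S [M if e then [M v = n] else [M v = n]]]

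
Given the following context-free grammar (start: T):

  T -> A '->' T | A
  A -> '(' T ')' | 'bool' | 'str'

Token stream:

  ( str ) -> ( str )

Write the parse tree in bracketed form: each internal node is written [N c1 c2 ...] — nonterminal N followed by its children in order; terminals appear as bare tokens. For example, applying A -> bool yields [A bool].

T
A -> T
( T ) -> T
( A ) -> T
( str ) -> T
( str ) -> A
( str ) -> ( T )
( str ) -> ( A )
( str ) -> ( str )

[T [A ( [T [A str]] )] -> [T [A ( [T [A str]] )]]]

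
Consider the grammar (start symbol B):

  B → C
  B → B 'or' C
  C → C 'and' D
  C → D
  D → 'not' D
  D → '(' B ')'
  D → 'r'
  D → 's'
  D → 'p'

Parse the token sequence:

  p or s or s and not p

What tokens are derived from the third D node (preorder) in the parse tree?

[B [B [B [C [D p]]] or [C [D s]]] or [C [C [D s]] and [D not [D p]]]]

s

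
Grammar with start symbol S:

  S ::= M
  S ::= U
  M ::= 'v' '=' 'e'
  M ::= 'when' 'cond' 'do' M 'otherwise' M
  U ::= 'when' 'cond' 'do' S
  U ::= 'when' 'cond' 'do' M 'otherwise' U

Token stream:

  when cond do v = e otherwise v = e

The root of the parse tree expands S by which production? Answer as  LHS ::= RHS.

S ::= M

[S [M when cond do [M v = e] otherwise [M v = e]]]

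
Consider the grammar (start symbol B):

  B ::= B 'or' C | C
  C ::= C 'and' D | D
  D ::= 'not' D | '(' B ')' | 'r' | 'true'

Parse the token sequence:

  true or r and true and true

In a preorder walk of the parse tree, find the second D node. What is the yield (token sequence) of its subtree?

r

[B [B [C [D true]]] or [C [C [C [D r]] and [D true]] and [D true]]]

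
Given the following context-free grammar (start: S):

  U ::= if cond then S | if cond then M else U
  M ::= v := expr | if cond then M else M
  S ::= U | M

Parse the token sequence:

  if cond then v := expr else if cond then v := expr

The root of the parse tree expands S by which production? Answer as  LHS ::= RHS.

S ::= U

[S [U if cond then [M v := expr] else [U if cond then [S [M v := expr]]]]]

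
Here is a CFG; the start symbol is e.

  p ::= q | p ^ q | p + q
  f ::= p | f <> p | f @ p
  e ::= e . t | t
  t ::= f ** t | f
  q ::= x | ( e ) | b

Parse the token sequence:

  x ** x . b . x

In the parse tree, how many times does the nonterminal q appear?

4

[e [e [e [t [f [p [q x]]] ** [t [f [p [q x]]]]]] . [t [f [p [q b]]]]] . [t [f [p [q x]]]]]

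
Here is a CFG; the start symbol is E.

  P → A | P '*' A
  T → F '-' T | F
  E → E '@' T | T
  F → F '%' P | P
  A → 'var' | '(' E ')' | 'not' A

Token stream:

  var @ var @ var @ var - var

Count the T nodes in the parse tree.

[E [E [E [E [T [F [P [A var]]]]] @ [T [F [P [A var]]]]] @ [T [F [P [A var]]]]] @ [T [F [P [A var]]] - [T [F [P [A var]]]]]]

5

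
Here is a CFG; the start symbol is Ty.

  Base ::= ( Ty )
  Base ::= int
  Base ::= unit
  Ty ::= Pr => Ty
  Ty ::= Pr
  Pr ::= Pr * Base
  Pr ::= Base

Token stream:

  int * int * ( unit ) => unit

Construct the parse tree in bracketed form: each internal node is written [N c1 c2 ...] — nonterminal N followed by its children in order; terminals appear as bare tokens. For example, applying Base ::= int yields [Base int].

[Ty [Pr [Pr [Pr [Base int]] * [Base int]] * [Base ( [Ty [Pr [Base unit]]] )]] => [Ty [Pr [Base unit]]]]

Ty
Pr => Ty
Pr * Base => Ty
Pr * Base * Base => Ty
Base * Base * Base => Ty
int * Base * Base => Ty
int * int * Base => Ty
int * int * ( Ty ) => Ty
int * int * ( Pr ) => Ty
int * int * ( Base ) => Ty
int * int * ( unit ) => Ty
int * int * ( unit ) => Pr
int * int * ( unit ) => Base
int * int * ( unit ) => unit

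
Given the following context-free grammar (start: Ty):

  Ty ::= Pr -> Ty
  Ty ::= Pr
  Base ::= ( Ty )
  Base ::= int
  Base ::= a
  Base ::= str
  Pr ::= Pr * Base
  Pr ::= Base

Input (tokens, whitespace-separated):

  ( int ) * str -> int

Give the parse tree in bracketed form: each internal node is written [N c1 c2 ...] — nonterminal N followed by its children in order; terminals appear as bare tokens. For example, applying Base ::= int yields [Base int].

Ty
Pr -> Ty
Pr * Base -> Ty
Base * Base -> Ty
( Ty ) * Base -> Ty
( Pr ) * Base -> Ty
( Base ) * Base -> Ty
( int ) * Base -> Ty
( int ) * str -> Ty
( int ) * str -> Pr
( int ) * str -> Base
( int ) * str -> int

[Ty [Pr [Pr [Base ( [Ty [Pr [Base int]]] )]] * [Base str]] -> [Ty [Pr [Base int]]]]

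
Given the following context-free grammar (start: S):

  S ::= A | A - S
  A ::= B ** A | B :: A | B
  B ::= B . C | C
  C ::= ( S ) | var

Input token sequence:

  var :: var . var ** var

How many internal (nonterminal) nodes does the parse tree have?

12

[S [A [B [C var]] :: [A [B [B [C var]] . [C var]] ** [A [B [C var]]]]]]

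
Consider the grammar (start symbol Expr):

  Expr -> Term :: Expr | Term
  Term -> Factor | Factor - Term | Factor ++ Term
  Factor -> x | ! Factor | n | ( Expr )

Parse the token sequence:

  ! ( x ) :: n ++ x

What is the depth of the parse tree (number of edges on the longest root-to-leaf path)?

[Expr [Term [Factor ! [Factor ( [Expr [Term [Factor x]]] )]]] :: [Expr [Term [Factor n] ++ [Term [Factor x]]]]]

7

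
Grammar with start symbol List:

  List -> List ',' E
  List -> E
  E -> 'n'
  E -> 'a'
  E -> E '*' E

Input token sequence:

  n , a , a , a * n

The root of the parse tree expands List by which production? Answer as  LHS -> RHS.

[List [List [List [List [E n]] , [E a]] , [E a]] , [E [E a] * [E n]]]

List -> List ',' E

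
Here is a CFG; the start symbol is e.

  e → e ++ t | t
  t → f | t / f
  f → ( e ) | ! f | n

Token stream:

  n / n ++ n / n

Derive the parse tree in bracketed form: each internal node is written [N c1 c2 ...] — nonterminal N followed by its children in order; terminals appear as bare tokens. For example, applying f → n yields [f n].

[e [e [t [t [f n]] / [f n]]] ++ [t [t [f n]] / [f n]]]

e
e ++ t
t ++ t
t / f ++ t
f / f ++ t
n / f ++ t
n / n ++ t
n / n ++ t / f
n / n ++ f / f
n / n ++ n / f
n / n ++ n / n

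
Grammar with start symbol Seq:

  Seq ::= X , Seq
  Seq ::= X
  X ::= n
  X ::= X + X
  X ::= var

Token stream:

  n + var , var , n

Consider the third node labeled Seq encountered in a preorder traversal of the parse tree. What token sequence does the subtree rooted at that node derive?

n

[Seq [X [X n] + [X var]] , [Seq [X var] , [Seq [X n]]]]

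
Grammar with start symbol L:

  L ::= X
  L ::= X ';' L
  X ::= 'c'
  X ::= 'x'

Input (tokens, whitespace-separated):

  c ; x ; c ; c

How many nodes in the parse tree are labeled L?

4

[L [X c] ; [L [X x] ; [L [X c] ; [L [X c]]]]]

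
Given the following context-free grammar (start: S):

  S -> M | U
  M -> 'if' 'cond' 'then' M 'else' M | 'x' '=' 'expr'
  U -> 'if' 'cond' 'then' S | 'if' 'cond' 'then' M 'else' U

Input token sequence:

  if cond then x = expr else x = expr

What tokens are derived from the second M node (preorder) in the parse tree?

[S [M if cond then [M x = expr] else [M x = expr]]]

x = expr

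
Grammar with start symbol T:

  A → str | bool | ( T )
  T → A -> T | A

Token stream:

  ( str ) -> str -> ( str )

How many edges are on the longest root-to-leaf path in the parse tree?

6

[T [A ( [T [A str]] )] -> [T [A str] -> [T [A ( [T [A str]] )]]]]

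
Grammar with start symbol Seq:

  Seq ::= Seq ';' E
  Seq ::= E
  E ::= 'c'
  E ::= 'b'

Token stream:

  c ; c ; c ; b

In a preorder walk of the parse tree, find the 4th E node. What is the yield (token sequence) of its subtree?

b

[Seq [Seq [Seq [Seq [E c]] ; [E c]] ; [E c]] ; [E b]]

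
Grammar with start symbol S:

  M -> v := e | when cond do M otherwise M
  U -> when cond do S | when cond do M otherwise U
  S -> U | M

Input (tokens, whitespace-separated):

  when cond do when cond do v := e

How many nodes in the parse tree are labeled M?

[S [U when cond do [S [U when cond do [S [M v := e]]]]]]

1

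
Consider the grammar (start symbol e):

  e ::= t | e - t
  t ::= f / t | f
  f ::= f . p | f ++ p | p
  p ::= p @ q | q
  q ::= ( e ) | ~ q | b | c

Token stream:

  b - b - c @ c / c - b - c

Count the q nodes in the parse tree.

7

[e [e [e [e [e [t [f [p [q b]]]]] - [t [f [p [q b]]]]] - [t [f [p [p [q c]] @ [q c]]] / [t [f [p [q c]]]]]] - [t [f [p [q b]]]]] - [t [f [p [q c]]]]]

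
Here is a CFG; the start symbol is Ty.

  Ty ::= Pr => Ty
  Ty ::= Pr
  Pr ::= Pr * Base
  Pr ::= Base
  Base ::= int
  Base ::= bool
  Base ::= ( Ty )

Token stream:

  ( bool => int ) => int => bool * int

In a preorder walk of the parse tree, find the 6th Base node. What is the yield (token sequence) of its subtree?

int

[Ty [Pr [Base ( [Ty [Pr [Base bool]] => [Ty [Pr [Base int]]]] )]] => [Ty [Pr [Base int]] => [Ty [Pr [Pr [Base bool]] * [Base int]]]]]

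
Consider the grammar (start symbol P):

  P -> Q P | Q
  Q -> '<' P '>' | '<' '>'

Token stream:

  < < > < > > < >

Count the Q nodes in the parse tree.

[P [Q < [P [Q < >] [P [Q < >]]] >] [P [Q < >]]]

4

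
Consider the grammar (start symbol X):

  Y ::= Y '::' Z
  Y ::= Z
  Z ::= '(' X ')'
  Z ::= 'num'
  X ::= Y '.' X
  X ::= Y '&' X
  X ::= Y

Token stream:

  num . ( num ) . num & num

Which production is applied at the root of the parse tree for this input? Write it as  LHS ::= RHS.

X ::= Y '.' X

[X [Y [Z num]] . [X [Y [Z ( [X [Y [Z num]]] )]] . [X [Y [Z num]] & [X [Y [Z num]]]]]]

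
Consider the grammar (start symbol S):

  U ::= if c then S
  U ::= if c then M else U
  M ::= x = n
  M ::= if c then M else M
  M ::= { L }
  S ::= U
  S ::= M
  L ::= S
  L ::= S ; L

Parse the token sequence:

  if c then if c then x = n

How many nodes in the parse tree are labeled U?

2

[S [U if c then [S [U if c then [S [M x = n]]]]]]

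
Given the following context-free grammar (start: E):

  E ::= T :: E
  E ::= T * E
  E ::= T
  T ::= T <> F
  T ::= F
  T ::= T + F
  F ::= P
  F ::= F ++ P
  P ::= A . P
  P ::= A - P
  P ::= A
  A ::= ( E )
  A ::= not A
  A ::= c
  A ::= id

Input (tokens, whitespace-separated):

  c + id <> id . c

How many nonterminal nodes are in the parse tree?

15

[E [T [T [T [F [P [A c]]]] + [F [P [A id]]]] <> [F [P [A id] . [P [A c]]]]]]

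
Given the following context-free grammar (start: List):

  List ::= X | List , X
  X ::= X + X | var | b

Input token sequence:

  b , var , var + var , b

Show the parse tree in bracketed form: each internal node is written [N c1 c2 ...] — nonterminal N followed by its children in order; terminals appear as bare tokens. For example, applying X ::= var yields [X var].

List
List , X
List , X , X
List , X , X , X
X , X , X , X
b , X , X , X
b , var , X , X
b , var , X + X , X
b , var , var + X , X
b , var , var + var , X
b , var , var + var , b

[List [List [List [List [X b]] , [X var]] , [X [X var] + [X var]]] , [X b]]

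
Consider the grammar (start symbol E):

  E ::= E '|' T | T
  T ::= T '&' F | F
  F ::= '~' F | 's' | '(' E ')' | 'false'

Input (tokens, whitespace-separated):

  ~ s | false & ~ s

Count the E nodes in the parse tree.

[E [E [T [F ~ [F s]]]] | [T [T [F false]] & [F ~ [F s]]]]

2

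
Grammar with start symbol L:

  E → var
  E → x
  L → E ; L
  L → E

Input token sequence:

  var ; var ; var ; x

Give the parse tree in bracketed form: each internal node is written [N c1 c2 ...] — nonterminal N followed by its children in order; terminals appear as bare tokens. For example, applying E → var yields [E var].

L
E ; L
var ; L
var ; E ; L
var ; var ; L
var ; var ; E ; L
var ; var ; var ; L
var ; var ; var ; E
var ; var ; var ; x

[L [E var] ; [L [E var] ; [L [E var] ; [L [E x]]]]]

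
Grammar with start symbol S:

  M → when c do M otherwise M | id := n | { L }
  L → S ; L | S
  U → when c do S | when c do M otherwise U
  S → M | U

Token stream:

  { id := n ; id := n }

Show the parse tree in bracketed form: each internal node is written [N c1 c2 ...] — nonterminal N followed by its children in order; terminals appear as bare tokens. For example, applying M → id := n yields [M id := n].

[S [M { [L [S [M id := n]] ; [L [S [M id := n]]]] }]]

S
M
{ L }
{ S ; L }
{ M ; L }
{ id := n ; L }
{ id := n ; S }
{ id := n ; M }
{ id := n ; id := n }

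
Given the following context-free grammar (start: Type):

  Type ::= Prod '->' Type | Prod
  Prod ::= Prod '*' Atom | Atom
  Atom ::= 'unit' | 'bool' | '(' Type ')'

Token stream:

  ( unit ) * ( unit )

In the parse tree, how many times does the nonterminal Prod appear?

4

[Type [Prod [Prod [Atom ( [Type [Prod [Atom unit]]] )]] * [Atom ( [Type [Prod [Atom unit]]] )]]]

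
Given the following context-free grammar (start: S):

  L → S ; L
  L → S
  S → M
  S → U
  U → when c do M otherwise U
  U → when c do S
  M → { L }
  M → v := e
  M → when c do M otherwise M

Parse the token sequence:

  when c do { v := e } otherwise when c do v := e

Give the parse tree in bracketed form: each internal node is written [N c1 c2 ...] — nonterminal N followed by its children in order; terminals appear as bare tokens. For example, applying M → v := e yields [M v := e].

[S [U when c do [M { [L [S [M v := e]]] }] otherwise [U when c do [S [M v := e]]]]]

S
U
when c do M otherwise U
when c do { L } otherwise U
when c do { S } otherwise U
when c do { M } otherwise U
when c do { v := e } otherwise U
when c do { v := e } otherwise when c do S
when c do { v := e } otherwise when c do M
when c do { v := e } otherwise when c do v := e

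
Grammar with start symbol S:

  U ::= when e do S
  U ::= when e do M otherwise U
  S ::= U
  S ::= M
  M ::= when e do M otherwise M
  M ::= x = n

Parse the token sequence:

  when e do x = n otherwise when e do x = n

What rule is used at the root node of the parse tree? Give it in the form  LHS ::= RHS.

[S [U when e do [M x = n] otherwise [U when e do [S [M x = n]]]]]

S ::= U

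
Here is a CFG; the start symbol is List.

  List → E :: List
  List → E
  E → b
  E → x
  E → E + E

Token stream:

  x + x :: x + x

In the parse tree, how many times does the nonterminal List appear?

[List [E [E x] + [E x]] :: [List [E [E x] + [E x]]]]

2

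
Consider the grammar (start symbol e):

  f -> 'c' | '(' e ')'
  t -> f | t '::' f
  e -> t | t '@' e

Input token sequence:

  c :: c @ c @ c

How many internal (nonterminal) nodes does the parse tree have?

[e [t [t [f c]] :: [f c]] @ [e [t [f c]] @ [e [t [f c]]]]]

11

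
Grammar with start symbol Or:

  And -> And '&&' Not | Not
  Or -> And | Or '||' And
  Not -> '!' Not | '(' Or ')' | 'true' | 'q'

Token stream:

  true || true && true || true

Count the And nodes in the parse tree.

4

[Or [Or [Or [And [Not true]]] || [And [And [Not true]] && [Not true]]] || [And [Not true]]]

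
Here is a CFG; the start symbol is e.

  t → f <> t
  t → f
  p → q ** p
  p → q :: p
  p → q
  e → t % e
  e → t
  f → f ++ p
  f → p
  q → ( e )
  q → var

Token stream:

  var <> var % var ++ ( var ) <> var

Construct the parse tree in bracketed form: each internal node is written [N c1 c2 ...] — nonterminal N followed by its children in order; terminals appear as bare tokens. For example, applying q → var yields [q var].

[e [t [f [p [q var]]] <> [t [f [p [q var]]]]] % [e [t [f [f [p [q var]]] ++ [p [q ( [e [t [f [p [q var]]]]] )]]] <> [t [f [p [q var]]]]]]]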